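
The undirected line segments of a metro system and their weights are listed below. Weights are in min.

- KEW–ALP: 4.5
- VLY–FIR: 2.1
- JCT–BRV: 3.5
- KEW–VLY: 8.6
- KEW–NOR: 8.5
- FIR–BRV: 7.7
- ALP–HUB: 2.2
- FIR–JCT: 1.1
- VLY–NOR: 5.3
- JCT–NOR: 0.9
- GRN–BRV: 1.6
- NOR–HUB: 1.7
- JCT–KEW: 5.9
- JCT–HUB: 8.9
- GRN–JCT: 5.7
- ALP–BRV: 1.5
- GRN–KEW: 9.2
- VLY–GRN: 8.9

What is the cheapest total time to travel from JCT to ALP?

4.8 min

Enumerating some paths:
JCT–GRN–BRV–ALP: 5.7+1.6+1.5 = 8.8
JCT–BRV–ALP: 3.5+1.5 = 5
JCT–NOR–HUB–ALP: 0.9+1.7+2.2 = 4.8
The minimum is 4.8 min via JCT–NOR–HUB–ALP.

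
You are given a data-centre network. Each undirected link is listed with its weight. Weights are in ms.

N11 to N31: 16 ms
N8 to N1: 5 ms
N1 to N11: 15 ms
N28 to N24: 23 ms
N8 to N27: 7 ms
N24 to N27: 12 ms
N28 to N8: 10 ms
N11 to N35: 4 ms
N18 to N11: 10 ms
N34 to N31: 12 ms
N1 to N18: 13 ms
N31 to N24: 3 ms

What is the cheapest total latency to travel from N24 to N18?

29 ms

Candidate routes:
N24 - N31 - N11 - N1 - N18: 3+16+15+13 = 47
N24 - N31 - N11 - N18: 3+16+10 = 29
N24 - N27 - N8 - N1 - N18: 12+7+5+13 = 37
N24 - N27 - N8 - N1 - N11 - N18: 12+7+5+15+10 = 49
The minimum is 29 ms via N24 - N31 - N11 - N18.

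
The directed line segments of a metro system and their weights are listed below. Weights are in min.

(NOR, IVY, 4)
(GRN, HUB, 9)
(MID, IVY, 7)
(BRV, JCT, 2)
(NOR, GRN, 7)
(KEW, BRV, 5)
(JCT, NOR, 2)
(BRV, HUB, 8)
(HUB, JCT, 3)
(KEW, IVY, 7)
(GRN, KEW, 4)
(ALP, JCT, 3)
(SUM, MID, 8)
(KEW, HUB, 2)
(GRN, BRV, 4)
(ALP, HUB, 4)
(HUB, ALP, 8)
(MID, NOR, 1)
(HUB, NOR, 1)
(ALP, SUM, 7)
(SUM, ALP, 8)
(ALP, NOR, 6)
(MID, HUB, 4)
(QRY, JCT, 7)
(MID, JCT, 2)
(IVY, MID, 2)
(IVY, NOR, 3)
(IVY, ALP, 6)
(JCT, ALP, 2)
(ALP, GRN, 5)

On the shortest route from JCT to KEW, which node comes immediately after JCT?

ALP

Compare a few routes:
JCT–ALP–HUB–NOR–GRN–KEW: 2+4+1+7+4 = 18
JCT–NOR–GRN–KEW: 2+7+4 = 13
JCT–ALP–GRN–KEW: 2+5+4 = 11
Cheapest is JCT–ALP–GRN–KEW at 11 min.
So from JCT the first move is to ALP.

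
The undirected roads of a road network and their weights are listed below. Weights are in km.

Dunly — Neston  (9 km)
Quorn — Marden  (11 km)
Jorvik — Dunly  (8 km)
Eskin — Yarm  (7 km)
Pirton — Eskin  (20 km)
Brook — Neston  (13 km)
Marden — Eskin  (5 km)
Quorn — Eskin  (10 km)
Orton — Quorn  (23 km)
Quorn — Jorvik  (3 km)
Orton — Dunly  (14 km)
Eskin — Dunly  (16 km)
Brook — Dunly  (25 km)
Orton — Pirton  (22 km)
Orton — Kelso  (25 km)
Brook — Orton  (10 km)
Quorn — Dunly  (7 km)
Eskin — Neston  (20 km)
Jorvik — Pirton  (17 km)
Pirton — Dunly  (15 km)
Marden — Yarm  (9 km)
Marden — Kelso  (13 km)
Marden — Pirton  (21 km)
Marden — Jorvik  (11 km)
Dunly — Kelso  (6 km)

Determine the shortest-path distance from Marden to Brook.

Shortest distances from Marden:
Marden: 0
Eskin: 5  (via Marden)
Yarm: 9  (via Marden)
Jorvik: 11  (via Marden)
Quorn: 11  (via Marden)
Kelso: 13  (via Marden)
Dunly: 18  (via Quorn)
Pirton: 21  (via Marden)
Neston: 25  (via Eskin)
Orton: 32  (via Dunly)
Brook: 38  (via Neston)
Shortest route: Marden–Eskin–Neston–Brook = 38 km.

38 km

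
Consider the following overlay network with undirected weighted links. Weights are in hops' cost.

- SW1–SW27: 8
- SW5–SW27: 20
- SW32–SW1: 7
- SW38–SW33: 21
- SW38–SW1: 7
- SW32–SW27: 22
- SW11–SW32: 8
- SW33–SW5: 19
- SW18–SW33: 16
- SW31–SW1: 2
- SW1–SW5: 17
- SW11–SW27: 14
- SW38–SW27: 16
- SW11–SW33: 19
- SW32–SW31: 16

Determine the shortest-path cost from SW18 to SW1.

44 hops' cost

Enumerating some paths:
SW18 → SW33 → SW38 → SW1: 16+21+7 = 44
SW18 → SW33 → SW11 → SW32 → SW1: 16+19+8+7 = 50
The minimum is 44 hops' cost via SW18 → SW33 → SW38 → SW1.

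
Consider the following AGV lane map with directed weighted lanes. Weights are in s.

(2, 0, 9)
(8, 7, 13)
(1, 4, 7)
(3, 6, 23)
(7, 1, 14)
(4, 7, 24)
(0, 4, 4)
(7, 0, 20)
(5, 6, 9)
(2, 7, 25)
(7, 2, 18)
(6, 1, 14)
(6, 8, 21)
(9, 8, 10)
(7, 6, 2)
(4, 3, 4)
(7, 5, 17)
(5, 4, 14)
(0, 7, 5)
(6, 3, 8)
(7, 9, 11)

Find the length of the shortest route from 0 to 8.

26 s

Candidate routes:
0–4–7–9–8: 4+24+11+10 = 49
0–7–9–8: 5+11+10 = 26
0–7–6–8: 5+2+21 = 28
0–4–7–6–8: 4+24+2+21 = 51
Cheapest is 0–7–9–8 at 26 s.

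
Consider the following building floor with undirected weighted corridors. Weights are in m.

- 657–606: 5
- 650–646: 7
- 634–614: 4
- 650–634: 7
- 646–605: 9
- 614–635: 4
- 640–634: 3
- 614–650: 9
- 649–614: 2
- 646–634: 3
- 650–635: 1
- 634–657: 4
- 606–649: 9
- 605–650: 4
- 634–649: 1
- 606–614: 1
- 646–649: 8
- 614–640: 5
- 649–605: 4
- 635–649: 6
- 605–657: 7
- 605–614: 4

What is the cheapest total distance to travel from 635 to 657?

10 m

Compare a few routes:
635 → 614 → 649 → 634 → 657: 4+2+1+4 = 11
635 → 649 → 634 → 657: 6+1+4 = 11
635 → 614 → 606 → 657: 4+1+5 = 10
The minimum is 10 m via 635 → 614 → 606 → 657.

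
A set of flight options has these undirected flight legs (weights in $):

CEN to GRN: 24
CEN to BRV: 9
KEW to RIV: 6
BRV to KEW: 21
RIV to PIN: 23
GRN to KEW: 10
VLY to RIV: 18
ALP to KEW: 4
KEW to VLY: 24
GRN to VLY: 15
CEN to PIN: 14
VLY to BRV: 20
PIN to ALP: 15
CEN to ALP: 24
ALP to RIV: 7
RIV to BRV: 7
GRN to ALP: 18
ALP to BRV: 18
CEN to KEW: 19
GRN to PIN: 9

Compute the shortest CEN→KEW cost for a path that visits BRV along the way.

$22

Shortest CEN→BRV: CEN–BRV = 9
Best BRV to KEW: BRV–RIV–KEW costing 13
Total via BRV: 9 + 13 = $22.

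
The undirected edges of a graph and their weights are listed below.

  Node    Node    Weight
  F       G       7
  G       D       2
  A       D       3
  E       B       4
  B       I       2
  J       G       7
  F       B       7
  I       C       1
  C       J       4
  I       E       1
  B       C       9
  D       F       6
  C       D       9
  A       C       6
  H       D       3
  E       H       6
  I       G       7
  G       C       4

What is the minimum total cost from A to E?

8

Settle nodes by increasing distance from A:
A: 0
D: 3  (via A)
G: 5  (via D)
C: 6  (via A)
H: 6  (via D)
I: 7  (via C)
E: 8  (via I)
Shortest route: A → C → I → E = 8.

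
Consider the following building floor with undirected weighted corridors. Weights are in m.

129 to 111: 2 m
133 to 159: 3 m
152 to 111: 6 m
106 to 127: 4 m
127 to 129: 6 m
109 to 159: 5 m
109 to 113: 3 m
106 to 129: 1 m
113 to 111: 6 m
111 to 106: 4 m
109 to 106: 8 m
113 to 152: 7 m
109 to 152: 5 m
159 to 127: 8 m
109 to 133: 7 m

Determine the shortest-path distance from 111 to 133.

Compare a few routes:
111–152–109–133: 6+5+7 = 18
111–113–109–133: 6+3+7 = 16
111–113–109–159–133: 6+3+5+3 = 17
Cheapest is 111–113–109–133 at 16 m.

16 m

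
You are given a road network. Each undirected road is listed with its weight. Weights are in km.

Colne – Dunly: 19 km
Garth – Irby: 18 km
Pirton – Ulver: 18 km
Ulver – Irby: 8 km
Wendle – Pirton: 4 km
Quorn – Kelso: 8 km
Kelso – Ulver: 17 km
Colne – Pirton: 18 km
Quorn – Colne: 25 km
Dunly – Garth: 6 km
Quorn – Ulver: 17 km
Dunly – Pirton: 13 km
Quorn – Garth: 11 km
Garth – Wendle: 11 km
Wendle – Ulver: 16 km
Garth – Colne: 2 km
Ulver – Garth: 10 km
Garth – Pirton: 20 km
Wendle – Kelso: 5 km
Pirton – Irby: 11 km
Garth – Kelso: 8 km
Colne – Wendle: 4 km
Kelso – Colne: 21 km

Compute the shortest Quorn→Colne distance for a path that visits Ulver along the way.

29 km

Shortest Quorn→Ulver: Quorn–Ulver = 17
Best Ulver to Colne: Ulver–Garth–Colne costing 12
Total via Ulver: 17 + 12 = 29 km.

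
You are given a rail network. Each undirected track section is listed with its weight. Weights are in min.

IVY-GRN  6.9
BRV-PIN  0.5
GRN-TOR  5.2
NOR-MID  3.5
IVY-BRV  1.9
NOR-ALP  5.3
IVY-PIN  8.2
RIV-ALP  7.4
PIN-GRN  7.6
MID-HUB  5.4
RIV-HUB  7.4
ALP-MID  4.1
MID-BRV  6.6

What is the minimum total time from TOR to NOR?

Running Dijkstra from TOR:
TOR: 0
GRN: 5.2  (via TOR)
IVY: 12.1  (via GRN)
PIN: 12.8  (via GRN)
BRV: 13.3  (via PIN)
MID: 19.9  (via BRV)
NOR: 23.4  (via MID)
Shortest route: TOR–GRN–PIN–BRV–MID–NOR = 23.4 min.

23.4 min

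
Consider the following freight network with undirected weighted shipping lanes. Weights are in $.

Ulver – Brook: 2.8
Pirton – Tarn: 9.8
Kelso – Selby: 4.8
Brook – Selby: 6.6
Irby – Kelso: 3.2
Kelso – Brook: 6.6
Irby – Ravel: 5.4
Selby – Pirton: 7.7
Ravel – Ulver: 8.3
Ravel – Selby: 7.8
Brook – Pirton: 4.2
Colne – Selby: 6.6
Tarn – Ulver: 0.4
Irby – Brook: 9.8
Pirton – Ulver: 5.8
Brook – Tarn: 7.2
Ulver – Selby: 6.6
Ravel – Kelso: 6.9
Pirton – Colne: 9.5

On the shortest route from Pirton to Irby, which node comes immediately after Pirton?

Brook

Candidate routes:
Pirton–Brook–Irby: 4.2+9.8 = 14
Pirton–Selby–Kelso–Irby: 7.7+4.8+3.2 = 15.7
Pirton–Ulver–Brook–Irby: 5.8+2.8+9.8 = 18.4
Pirton–Ulver–Brook–Kelso–Irby: 5.8+2.8+6.6+3.2 = 18.4
The minimum is $14 via Pirton–Brook–Irby.
So from Pirton the first move is to Brook.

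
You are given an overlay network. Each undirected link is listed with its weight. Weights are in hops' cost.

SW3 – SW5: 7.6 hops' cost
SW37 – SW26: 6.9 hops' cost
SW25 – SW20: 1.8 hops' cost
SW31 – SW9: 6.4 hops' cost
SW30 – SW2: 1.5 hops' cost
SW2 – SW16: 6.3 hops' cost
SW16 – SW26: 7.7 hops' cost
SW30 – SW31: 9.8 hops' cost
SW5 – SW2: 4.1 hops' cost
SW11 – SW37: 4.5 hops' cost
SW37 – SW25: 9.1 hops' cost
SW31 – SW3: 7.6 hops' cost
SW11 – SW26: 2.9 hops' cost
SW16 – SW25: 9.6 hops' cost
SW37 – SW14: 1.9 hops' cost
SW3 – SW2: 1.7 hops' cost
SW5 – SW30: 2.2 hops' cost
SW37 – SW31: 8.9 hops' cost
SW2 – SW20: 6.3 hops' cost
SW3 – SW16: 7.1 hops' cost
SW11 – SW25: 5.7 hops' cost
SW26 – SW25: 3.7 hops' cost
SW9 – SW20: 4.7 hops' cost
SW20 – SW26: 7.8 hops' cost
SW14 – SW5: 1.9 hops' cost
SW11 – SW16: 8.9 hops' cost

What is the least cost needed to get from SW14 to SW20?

Candidate routes:
SW14 - SW5 - SW2 - SW20: 1.9+4.1+6.3 = 12.3
SW14 - SW5 - SW30 - SW2 - SW20: 1.9+2.2+1.5+6.3 = 11.9
Cheapest is SW14 - SW5 - SW30 - SW2 - SW20 at 11.9 hops' cost.

11.9 hops' cost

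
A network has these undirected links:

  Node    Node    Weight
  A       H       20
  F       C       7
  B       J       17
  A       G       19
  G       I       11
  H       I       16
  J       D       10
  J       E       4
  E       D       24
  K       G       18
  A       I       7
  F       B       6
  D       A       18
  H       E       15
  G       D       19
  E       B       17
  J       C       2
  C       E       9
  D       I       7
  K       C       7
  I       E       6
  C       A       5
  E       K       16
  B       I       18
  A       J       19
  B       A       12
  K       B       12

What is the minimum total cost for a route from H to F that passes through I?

35

Best H to I: H → I costing 16
Best I to F: I → A → C → F costing 19
Total via I: 16 + 19 = 35.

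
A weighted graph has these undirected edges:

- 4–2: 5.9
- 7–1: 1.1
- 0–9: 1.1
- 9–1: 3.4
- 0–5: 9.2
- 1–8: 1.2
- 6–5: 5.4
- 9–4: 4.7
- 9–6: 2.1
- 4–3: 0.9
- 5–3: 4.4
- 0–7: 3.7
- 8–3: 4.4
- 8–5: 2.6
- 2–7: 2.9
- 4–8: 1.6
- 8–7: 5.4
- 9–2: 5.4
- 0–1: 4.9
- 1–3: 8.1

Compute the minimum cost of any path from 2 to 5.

Candidate routes:
2 - 4 - 8 - 5: 5.9+1.6+2.6 = 10.1
2 - 7 - 1 - 8 - 5: 2.9+1.1+1.2+2.6 = 7.8
Cheapest is 2 - 7 - 1 - 8 - 5 at 7.8.

7.8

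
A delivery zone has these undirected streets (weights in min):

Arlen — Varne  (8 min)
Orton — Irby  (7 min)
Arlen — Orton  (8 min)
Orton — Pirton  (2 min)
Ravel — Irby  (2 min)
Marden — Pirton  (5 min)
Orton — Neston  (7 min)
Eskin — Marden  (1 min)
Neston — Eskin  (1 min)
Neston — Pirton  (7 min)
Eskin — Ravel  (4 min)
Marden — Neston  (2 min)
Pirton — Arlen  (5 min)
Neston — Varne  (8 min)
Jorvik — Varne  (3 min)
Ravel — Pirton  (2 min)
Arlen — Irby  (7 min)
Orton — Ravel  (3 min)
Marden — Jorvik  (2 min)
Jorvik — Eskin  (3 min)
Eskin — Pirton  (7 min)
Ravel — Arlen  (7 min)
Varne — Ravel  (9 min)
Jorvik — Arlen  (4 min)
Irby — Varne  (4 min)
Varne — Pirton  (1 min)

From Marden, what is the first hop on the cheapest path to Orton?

Candidate routes:
Marden - Eskin - Ravel - Orton: 1+4+3 = 8
Marden - Pirton - Orton: 5+2 = 7
The minimum is 7 min via Marden - Pirton - Orton.
So from Marden the first move is to Pirton.

Pirton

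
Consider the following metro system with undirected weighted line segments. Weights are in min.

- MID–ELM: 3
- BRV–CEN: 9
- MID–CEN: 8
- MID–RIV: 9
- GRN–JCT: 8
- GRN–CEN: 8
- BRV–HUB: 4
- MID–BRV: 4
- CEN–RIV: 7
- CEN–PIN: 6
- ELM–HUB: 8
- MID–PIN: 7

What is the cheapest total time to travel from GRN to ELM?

19 min

Shortest distances from GRN:
GRN: 0
CEN: 8  (via GRN)
JCT: 8  (via GRN)
PIN: 14  (via CEN)
RIV: 15  (via CEN)
MID: 16  (via CEN)
BRV: 17  (via CEN)
ELM: 19  (via MID)
Shortest route: GRN–CEN–MID–ELM = 19 min.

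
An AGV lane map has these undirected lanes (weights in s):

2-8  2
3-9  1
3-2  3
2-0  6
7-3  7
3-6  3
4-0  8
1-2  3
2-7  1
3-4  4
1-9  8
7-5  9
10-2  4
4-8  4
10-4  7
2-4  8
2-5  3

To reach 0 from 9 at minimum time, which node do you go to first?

3

Compare a few routes:
9 - 3 - 4 - 0: 1+4+8 = 13
9 - 3 - 2 - 0: 1+3+6 = 10
The minimum is 10 s via 9 - 3 - 2 - 0.
So from 9 the first move is to 3.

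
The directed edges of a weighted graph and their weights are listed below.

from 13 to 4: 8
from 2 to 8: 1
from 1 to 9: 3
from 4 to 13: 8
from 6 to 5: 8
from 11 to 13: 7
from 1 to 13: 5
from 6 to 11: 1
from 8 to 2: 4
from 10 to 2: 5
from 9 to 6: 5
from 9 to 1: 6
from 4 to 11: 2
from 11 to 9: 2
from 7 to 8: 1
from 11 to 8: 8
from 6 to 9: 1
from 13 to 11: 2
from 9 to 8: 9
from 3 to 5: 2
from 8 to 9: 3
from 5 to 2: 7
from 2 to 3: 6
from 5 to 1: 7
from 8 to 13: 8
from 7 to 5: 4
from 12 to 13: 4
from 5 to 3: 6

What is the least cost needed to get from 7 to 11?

10

Settle nodes by increasing distance from 7:
7: 0
8: 1  (via 7)
5: 4  (via 7)
9: 4  (via 8)
2: 5  (via 8)
6: 9  (via 9)
13: 9  (via 8)
1: 10  (via 9)
3: 10  (via 5)
11: 10  (via 6)
Shortest route: 7–8–9–6–11 = 10.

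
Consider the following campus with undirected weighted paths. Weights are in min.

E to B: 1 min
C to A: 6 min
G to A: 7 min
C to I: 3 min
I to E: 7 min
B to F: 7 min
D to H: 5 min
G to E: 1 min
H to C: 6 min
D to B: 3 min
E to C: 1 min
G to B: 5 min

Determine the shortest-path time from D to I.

8 min

Running Dijkstra from D:
D: 0
B: 3  (via D)
E: 4  (via B)
C: 5  (via E)
G: 5  (via E)
H: 5  (via D)
I: 8  (via C)
Shortest route: D → B → E → C → I = 8 min.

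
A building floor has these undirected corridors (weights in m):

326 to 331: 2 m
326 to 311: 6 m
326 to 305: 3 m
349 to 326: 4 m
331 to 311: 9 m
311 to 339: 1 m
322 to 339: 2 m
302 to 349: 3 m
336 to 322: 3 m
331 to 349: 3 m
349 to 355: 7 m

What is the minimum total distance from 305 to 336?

Running Dijkstra from 305:
305: 0
326: 3  (via 305)
331: 5  (via 326)
349: 7  (via 326)
311: 9  (via 326)
339: 10  (via 311)
302: 10  (via 349)
322: 12  (via 339)
355: 14  (via 349)
336: 15  (via 322)
Shortest route: 305 → 326 → 311 → 339 → 322 → 336 = 15 m.

15 m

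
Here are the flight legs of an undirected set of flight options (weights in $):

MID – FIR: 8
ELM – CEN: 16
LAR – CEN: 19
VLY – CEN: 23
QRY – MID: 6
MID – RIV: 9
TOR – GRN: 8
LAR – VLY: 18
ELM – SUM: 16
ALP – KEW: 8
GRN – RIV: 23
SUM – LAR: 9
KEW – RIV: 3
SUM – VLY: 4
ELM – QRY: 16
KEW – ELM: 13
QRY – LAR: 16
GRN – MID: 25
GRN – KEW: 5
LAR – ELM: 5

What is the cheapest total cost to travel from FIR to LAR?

Settle nodes by increasing distance from FIR:
FIR: 0
MID: 8  (via FIR)
QRY: 14  (via MID)
RIV: 17  (via MID)
KEW: 20  (via RIV)
GRN: 25  (via KEW)
ALP: 28  (via KEW)
ELM: 30  (via QRY)
LAR: 30  (via QRY)
Shortest route: FIR–MID–QRY–LAR = $30.

$30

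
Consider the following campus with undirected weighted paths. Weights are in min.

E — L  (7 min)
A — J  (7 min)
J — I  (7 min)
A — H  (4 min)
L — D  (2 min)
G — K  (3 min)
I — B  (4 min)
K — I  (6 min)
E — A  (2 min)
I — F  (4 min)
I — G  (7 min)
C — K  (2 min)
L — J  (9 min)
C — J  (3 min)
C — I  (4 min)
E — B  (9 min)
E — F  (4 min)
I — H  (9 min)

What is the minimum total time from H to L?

Running Dijkstra from H:
H: 0
A: 4  (via H)
E: 6  (via A)
I: 9  (via H)
F: 10  (via E)
J: 11  (via A)
B: 13  (via I)
C: 13  (via I)
L: 13  (via E)
Shortest route: H–A–E–L = 13 min.

13 min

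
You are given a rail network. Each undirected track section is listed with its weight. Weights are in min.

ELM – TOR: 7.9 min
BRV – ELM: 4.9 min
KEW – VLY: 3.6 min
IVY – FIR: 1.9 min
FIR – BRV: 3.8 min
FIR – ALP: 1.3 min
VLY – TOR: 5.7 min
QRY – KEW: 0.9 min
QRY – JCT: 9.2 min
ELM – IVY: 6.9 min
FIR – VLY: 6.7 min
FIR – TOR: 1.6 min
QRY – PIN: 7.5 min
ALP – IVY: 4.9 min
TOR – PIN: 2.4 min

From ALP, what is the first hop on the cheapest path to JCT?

FIR

Compare a few routes:
ALP - FIR - TOR - PIN - QRY - JCT: 1.3+1.6+2.4+7.5+9.2 = 22
ALP - FIR - VLY - KEW - QRY - JCT: 1.3+6.7+3.6+0.9+9.2 = 21.7
Cheapest is ALP - FIR - VLY - KEW - QRY - JCT at 21.7 min.
So from ALP the first move is to FIR.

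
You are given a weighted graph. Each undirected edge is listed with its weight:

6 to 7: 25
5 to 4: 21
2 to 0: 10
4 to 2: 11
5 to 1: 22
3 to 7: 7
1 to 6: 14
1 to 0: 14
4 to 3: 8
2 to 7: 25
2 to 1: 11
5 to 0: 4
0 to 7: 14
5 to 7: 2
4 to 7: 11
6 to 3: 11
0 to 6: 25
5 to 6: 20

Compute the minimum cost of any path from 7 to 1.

20

Settle nodes by increasing distance from 7:
7: 0
5: 2  (via 7)
0: 6  (via 5)
3: 7  (via 7)
4: 11  (via 7)
2: 16  (via 0)
6: 18  (via 3)
1: 20  (via 0)
Shortest route: 7 → 5 → 0 → 1 = 20.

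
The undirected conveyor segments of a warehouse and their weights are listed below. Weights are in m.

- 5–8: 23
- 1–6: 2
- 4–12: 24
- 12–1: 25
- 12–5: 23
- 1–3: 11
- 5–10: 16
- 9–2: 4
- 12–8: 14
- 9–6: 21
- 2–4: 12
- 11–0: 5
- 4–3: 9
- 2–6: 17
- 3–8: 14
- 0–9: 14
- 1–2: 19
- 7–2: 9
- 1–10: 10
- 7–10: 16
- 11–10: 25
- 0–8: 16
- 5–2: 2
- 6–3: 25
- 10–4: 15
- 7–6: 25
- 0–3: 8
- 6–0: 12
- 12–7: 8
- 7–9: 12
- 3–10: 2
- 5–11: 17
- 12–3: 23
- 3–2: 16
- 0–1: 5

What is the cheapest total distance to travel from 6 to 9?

21 m

Compare a few routes:
6 → 0 → 9: 12+14 = 26
6 → 1 → 2 → 9: 2+19+4 = 25
6 → 9: 21 = 21
The minimum is 21 m via 6 → 9.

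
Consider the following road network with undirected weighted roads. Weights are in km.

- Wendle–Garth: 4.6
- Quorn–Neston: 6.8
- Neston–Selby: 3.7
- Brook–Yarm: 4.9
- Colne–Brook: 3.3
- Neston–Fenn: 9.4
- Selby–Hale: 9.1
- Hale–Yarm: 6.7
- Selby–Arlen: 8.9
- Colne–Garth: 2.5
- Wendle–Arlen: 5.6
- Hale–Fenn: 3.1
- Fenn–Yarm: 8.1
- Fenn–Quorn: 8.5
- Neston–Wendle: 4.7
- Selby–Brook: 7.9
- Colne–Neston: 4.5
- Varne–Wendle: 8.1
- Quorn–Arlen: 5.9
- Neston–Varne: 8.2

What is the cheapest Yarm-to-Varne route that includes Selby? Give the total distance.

24.7 km

Best Yarm to Selby: Yarm–Brook–Selby costing 12.8
Best Selby to Varne: Selby–Neston–Varne costing 11.9
Total via Selby: 12.8 + 11.9 = 24.7 km.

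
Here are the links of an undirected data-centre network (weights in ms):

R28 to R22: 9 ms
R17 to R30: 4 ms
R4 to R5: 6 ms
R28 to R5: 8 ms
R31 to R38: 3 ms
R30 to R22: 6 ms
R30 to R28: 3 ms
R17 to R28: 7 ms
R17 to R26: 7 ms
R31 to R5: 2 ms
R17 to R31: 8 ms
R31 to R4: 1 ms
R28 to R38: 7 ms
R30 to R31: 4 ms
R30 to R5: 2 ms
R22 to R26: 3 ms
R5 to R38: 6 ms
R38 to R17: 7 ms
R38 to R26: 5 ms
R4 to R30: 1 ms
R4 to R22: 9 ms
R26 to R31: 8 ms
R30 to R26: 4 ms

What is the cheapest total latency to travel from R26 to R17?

7 ms

Settle nodes by increasing distance from R26:
R26: 0
R22: 3  (via R26)
R30: 4  (via R26)
R38: 5  (via R26)
R4: 5  (via R30)
R5: 6  (via R30)
R31: 6  (via R4)
R17: 7  (via R26)
Shortest route: R26–R17 = 7 ms.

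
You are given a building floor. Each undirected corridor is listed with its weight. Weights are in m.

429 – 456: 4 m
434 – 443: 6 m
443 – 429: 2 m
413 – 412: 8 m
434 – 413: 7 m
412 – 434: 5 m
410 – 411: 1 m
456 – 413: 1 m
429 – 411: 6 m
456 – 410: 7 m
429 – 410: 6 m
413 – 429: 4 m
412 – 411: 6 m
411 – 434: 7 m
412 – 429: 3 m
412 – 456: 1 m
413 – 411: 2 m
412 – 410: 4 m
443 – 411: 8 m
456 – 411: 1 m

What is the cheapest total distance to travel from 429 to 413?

Candidate routes:
429 - 412 - 456 - 413: 3+1+1 = 5
429 - 413: 4 = 4
429 - 456 - 411 - 413: 4+1+2 = 7
429 - 456 - 413: 4+1 = 5
The minimum is 4 m via 429 - 413.

4 m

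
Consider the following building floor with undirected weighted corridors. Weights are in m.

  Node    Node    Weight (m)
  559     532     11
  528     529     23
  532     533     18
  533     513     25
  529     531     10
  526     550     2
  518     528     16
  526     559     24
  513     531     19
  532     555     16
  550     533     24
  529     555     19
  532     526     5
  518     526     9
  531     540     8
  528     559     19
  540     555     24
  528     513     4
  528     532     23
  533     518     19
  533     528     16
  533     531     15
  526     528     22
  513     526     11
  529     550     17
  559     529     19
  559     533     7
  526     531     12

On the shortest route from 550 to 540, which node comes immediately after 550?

526

Compare a few routes:
550–526–513–531–540: 2+11+19+8 = 40
550–533–531–540: 24+15+8 = 47
550–529–531–540: 17+10+8 = 35
550–526–531–540: 2+12+8 = 22
The minimum is 22 m via 550–526–531–540.
So from 550 the first move is to 526.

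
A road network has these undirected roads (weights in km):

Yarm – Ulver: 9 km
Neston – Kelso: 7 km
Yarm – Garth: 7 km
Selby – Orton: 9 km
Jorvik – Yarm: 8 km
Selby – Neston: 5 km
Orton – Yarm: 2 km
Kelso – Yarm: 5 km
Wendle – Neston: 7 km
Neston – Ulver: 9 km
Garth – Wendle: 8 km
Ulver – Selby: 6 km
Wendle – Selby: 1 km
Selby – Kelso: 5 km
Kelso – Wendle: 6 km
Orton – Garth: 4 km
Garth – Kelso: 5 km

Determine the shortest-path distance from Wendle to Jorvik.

Settle nodes by increasing distance from Wendle:
Wendle: 0
Selby: 1  (via Wendle)
Neston: 6  (via Selby)
Kelso: 6  (via Wendle)
Ulver: 7  (via Selby)
Garth: 8  (via Wendle)
Orton: 10  (via Selby)
Yarm: 11  (via Kelso)
Jorvik: 19  (via Yarm)
Shortest route: Wendle → Kelso → Yarm → Jorvik = 19 km.

19 km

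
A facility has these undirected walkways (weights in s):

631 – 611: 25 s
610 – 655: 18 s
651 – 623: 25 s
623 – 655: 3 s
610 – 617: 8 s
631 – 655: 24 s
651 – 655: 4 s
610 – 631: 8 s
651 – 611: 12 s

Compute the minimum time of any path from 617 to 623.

Candidate routes:
617–610–655–623: 8+18+3 = 29
617–610–631–611–651–655–623: 8+8+25+12+4+3 = 60
617–610–655–651–623: 8+18+4+25 = 55
617–610–631–655–623: 8+8+24+3 = 43
The minimum is 29 s via 617–610–655–623.

29 s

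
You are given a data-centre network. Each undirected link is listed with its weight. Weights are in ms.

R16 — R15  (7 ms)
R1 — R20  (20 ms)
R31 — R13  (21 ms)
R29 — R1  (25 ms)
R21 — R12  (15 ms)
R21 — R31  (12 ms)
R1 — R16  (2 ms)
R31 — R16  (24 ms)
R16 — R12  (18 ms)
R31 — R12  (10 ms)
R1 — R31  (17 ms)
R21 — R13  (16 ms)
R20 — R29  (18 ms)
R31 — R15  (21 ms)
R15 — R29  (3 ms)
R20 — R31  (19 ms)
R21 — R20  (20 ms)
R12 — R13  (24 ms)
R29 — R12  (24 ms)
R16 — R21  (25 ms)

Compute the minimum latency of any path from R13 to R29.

45 ms

Enumerating some paths:
R13–R12–R29: 24+24 = 48
R13–R31–R15–R29: 21+21+3 = 45
R13–R21–R16–R15–R29: 16+25+7+3 = 51
R13–R31–R1–R16–R15–R29: 21+17+2+7+3 = 50
Cheapest is R13–R31–R15–R29 at 45 ms.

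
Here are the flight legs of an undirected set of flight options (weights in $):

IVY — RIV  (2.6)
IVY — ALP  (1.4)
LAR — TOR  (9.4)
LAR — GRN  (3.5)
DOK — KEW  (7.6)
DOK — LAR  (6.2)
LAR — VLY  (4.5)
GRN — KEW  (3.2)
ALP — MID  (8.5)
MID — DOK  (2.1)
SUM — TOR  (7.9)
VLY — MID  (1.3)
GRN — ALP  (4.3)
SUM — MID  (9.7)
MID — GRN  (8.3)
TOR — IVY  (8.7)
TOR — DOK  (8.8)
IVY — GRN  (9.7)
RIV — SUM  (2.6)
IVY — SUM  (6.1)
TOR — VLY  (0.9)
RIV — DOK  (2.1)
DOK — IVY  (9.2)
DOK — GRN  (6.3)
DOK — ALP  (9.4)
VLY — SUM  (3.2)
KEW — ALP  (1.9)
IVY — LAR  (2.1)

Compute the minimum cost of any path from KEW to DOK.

$7.6

Enumerating some paths:
KEW - GRN - DOK: 3.2+6.3 = 9.5
KEW - ALP - IVY - RIV - DOK: 1.9+1.4+2.6+2.1 = 8
KEW - DOK: 7.6 = 7.6
KEW - ALP - DOK: 1.9+9.4 = 11.3
Cheapest is KEW - DOK at $7.6.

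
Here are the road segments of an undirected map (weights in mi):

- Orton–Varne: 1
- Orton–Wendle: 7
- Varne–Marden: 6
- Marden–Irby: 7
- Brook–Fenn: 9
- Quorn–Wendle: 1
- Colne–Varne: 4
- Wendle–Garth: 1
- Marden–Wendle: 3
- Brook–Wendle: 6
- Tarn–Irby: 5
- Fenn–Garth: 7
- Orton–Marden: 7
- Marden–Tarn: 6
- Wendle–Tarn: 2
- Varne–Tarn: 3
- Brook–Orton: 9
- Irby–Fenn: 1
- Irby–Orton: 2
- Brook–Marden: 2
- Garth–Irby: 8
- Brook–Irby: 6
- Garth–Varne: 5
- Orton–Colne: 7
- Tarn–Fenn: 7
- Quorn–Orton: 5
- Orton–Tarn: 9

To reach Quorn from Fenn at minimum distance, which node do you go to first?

Compare a few routes:
Fenn–Irby–Orton–Quorn: 1+2+5 = 8
Fenn–Garth–Wendle–Quorn: 7+1+1 = 9
Fenn–Irby–Tarn–Wendle–Quorn: 1+5+2+1 = 9
The minimum is 8 mi via Fenn–Irby–Orton–Quorn.
So from Fenn the first move is to Irby.

Irby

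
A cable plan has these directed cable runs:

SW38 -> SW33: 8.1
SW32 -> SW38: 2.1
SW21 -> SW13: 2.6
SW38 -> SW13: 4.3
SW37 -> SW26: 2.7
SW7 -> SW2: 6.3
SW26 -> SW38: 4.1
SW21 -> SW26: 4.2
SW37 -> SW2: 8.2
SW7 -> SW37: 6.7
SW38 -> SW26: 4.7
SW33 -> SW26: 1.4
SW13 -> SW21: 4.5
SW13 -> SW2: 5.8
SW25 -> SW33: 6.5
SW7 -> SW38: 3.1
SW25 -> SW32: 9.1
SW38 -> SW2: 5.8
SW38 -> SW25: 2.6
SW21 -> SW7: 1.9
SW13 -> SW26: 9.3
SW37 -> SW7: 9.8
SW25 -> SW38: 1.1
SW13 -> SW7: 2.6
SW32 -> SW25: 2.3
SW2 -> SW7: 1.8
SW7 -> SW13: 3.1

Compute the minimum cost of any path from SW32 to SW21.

10.9

Settle nodes by increasing distance from SW32:
SW32: 0
SW38: 2.1  (via SW32)
SW25: 2.3  (via SW32)
SW13: 6.4  (via SW38)
SW26: 6.8  (via SW38)
SW2: 7.9  (via SW38)
SW33: 8.8  (via SW25)
SW7: 9  (via SW13)
SW21: 10.9  (via SW13)
Shortest route: SW32–SW38–SW13–SW21 = 10.9.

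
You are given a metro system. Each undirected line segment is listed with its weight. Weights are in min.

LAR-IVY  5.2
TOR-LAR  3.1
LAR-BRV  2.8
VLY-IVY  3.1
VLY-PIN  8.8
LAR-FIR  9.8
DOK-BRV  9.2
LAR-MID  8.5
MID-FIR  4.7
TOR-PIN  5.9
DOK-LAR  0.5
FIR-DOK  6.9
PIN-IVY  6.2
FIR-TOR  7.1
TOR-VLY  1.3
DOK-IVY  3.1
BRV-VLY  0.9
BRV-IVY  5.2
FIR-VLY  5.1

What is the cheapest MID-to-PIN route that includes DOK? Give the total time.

18.3 min

Shortest MID→DOK: MID → LAR → DOK = 9
Shortest DOK→PIN: DOK → IVY → PIN = 9.3
Total via DOK: 9 + 9.3 = 18.3 min.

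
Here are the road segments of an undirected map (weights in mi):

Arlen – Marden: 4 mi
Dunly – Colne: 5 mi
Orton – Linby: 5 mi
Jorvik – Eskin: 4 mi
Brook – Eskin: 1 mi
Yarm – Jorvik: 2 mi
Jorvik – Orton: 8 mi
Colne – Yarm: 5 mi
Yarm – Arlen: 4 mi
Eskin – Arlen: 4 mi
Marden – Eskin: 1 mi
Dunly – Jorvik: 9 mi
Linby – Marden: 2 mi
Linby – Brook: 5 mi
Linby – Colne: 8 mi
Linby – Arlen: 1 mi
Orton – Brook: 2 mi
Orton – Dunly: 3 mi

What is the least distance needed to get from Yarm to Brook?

Settle nodes by increasing distance from Yarm:
Yarm: 0
Jorvik: 2  (via Yarm)
Arlen: 4  (via Yarm)
Colne: 5  (via Yarm)
Linby: 5  (via Arlen)
Eskin: 6  (via Jorvik)
Brook: 7  (via Eskin)
Shortest route: Yarm–Jorvik–Eskin–Brook = 7 mi.

7 mi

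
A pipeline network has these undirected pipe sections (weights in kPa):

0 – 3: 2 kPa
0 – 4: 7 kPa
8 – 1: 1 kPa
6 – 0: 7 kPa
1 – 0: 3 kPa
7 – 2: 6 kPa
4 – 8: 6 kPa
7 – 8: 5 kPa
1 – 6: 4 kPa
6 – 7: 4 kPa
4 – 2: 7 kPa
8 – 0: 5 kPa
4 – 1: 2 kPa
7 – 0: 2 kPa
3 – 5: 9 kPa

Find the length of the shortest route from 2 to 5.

Running Dijkstra from 2:
2: 0
7: 6  (via 2)
4: 7  (via 2)
0: 8  (via 7)
1: 9  (via 4)
3: 10  (via 0)
6: 10  (via 7)
8: 10  (via 1)
5: 19  (via 3)
Shortest route: 2–7–0–3–5 = 19 kPa.

19 kPa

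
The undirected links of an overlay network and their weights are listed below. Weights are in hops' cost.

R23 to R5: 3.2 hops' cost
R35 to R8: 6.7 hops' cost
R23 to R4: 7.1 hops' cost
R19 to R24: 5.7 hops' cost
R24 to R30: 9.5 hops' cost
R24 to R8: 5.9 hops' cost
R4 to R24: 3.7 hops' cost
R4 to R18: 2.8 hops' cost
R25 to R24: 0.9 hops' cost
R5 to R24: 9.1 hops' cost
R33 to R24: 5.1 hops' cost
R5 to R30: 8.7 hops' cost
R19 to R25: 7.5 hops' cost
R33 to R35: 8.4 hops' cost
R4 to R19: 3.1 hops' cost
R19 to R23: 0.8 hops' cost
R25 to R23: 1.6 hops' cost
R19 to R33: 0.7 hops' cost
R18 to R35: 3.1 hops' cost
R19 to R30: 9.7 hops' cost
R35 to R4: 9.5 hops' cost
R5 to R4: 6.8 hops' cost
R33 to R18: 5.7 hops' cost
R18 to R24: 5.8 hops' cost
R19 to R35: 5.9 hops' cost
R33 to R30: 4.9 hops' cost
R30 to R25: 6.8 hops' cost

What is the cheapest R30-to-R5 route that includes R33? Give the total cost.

9.6 hops' cost

Shortest R30→R33: R30 → R33 = 4.9
Best R33 to R5: R33 → R19 → R23 → R5 costing 4.7
Total via R33: 4.9 + 4.7 = 9.6 hops' cost.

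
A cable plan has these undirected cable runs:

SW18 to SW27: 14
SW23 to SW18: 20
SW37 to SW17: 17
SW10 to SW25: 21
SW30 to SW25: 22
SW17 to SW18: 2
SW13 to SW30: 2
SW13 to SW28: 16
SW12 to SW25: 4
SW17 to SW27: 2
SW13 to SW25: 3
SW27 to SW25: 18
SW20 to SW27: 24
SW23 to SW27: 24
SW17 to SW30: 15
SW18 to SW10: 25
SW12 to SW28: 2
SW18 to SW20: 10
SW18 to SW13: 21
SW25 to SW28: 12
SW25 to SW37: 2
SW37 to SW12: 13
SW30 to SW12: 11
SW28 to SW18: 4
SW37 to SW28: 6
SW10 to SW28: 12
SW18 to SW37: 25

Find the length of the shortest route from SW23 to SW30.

35

Enumerating some paths:
SW23–SW18–SW28–SW12–SW30: 20+4+2+11 = 37
SW23–SW18–SW28–SW12–SW25–SW13–SW30: 20+4+2+4+3+2 = 35
SW23–SW18–SW28–SW37–SW25–SW13–SW30: 20+4+6+2+3+2 = 37
The minimum is 35 via SW23–SW18–SW28–SW12–SW25–SW13–SW30.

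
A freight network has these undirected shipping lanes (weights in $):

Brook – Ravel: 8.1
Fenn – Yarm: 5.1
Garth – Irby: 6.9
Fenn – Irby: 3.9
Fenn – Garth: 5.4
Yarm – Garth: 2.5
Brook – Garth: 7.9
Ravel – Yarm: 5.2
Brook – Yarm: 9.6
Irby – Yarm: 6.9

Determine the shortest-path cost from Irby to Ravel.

Enumerating some paths:
Irby - Fenn - Yarm - Ravel: 3.9+5.1+5.2 = 14.2
Irby - Garth - Yarm - Ravel: 6.9+2.5+5.2 = 14.6
Irby - Yarm - Ravel: 6.9+5.2 = 12.1
The minimum is $12.1 via Irby - Yarm - Ravel.

$12.1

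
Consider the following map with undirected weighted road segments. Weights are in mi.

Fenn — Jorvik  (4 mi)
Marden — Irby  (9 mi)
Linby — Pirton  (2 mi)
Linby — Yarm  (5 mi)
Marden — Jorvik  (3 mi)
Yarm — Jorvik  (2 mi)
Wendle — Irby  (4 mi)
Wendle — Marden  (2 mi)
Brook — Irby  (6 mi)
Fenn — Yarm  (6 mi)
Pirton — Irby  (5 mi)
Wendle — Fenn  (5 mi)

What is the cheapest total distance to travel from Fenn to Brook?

Candidate routes:
Fenn - Wendle - Irby - Brook: 5+4+6 = 15
Fenn - Wendle - Marden - Irby - Brook: 5+2+9+6 = 22
Fenn - Jorvik - Marden - Irby - Brook: 4+3+9+6 = 22
Fenn - Jorvik - Marden - Wendle - Irby - Brook: 4+3+2+4+6 = 19
Cheapest is Fenn - Wendle - Irby - Brook at 15 mi.

15 mi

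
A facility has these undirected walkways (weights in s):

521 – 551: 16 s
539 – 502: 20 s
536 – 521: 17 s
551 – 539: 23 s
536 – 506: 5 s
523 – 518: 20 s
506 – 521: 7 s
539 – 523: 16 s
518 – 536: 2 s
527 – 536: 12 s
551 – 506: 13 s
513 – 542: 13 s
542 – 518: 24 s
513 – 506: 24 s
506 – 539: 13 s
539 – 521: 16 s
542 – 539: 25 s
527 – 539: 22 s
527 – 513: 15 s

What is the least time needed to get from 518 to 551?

Running Dijkstra from 518:
518: 0
536: 2  (via 518)
506: 7  (via 536)
521: 14  (via 506)
527: 14  (via 536)
523: 20  (via 518)
539: 20  (via 506)
551: 20  (via 506)
Shortest route: 518 → 536 → 506 → 551 = 20 s.

20 s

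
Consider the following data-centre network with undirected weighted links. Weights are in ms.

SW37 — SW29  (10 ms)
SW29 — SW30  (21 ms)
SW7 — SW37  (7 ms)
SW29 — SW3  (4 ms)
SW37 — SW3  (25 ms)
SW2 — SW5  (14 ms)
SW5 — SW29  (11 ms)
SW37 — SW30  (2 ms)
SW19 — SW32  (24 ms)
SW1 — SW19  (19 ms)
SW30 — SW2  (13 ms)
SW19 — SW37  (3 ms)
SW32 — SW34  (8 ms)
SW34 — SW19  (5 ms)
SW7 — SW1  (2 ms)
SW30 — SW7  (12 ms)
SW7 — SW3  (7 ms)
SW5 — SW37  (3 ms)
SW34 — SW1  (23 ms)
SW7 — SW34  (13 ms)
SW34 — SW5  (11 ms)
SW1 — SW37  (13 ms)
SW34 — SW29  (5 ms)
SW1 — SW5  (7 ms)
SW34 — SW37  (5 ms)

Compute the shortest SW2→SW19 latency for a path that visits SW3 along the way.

43 ms

Best SW2 to SW3: SW2 → SW30 → SW37 → SW7 → SW3 costing 29
Best SW3 to SW19: SW3 → SW29 → SW34 → SW19 costing 14
Total via SW3: 29 + 14 = 43 ms.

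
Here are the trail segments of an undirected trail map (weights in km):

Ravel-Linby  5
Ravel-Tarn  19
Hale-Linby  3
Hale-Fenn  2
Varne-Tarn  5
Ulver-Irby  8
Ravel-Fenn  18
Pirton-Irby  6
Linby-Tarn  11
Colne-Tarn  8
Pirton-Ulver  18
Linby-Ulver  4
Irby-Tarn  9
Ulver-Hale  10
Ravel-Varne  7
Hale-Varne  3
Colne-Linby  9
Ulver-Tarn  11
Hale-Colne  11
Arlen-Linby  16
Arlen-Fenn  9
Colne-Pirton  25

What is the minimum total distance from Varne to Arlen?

14 km

Running Dijkstra from Varne:
Varne: 0
Hale: 3  (via Varne)
Tarn: 5  (via Varne)
Fenn: 5  (via Hale)
Linby: 6  (via Hale)
Ravel: 7  (via Varne)
Ulver: 10  (via Linby)
Colne: 13  (via Tarn)
Arlen: 14  (via Fenn)
Shortest route: Varne–Hale–Fenn–Arlen = 14 km.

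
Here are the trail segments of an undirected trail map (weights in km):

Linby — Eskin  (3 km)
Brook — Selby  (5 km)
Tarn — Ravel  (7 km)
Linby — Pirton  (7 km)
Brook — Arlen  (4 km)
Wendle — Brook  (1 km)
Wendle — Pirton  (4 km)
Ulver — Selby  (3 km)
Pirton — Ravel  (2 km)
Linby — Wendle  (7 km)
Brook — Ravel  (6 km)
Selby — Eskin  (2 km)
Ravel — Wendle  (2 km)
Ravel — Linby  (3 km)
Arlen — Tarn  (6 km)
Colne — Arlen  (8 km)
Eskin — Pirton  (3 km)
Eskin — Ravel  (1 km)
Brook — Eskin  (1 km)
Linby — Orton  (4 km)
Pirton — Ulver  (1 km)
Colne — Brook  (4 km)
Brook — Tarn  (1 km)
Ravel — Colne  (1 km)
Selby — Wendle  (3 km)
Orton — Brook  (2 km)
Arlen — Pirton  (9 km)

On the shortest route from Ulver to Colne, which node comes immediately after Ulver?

Candidate routes:
Ulver–Pirton–Eskin–Ravel–Colne: 1+3+1+1 = 6
Ulver–Pirton–Ravel–Colne: 1+2+1 = 4
Ulver–Selby–Eskin–Ravel–Colne: 3+2+1+1 = 7
Ulver–Pirton–Wendle–Ravel–Colne: 1+4+2+1 = 8
Cheapest is Ulver–Pirton–Ravel–Colne at 4 km.
So from Ulver the first move is to Pirton.

Pirton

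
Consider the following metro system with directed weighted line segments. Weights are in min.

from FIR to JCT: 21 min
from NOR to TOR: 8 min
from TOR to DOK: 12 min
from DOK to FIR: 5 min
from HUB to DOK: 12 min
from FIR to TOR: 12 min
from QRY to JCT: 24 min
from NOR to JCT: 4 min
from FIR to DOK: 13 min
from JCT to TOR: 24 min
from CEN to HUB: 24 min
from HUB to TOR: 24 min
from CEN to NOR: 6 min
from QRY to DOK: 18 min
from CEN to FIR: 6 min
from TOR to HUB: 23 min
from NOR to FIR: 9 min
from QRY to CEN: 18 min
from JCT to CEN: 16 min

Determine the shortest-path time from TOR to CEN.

54 min

Candidate routes:
TOR → DOK → FIR → JCT → CEN: 12+5+21+16 = 54
TOR → HUB → DOK → FIR → JCT → CEN: 23+12+5+21+16 = 77
Cheapest is TOR → DOK → FIR → JCT → CEN at 54 min.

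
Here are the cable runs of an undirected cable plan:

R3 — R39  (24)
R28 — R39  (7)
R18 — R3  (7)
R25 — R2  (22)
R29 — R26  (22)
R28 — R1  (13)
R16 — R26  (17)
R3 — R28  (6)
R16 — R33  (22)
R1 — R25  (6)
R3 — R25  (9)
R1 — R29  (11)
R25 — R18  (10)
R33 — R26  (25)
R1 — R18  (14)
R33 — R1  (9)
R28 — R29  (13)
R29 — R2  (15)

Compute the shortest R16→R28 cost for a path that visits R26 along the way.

Shortest R16→R26: R16 → R26 = 17
Shortest R26→R28: R26 → R29 → R28 = 35
Total via R26: 17 + 35 = 52.

52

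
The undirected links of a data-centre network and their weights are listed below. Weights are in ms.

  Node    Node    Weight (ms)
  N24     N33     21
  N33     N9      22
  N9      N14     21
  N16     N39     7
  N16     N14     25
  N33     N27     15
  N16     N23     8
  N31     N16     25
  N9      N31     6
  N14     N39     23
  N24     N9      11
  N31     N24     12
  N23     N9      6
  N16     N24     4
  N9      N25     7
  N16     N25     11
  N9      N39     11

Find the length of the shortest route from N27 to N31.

Shortest distances from N27:
N27: 0
N33: 15  (via N27)
N24: 36  (via N33)
N9: 37  (via N33)
N16: 40  (via N24)
N31: 43  (via N9)
Shortest route: N27–N33–N9–N31 = 43 ms.

43 ms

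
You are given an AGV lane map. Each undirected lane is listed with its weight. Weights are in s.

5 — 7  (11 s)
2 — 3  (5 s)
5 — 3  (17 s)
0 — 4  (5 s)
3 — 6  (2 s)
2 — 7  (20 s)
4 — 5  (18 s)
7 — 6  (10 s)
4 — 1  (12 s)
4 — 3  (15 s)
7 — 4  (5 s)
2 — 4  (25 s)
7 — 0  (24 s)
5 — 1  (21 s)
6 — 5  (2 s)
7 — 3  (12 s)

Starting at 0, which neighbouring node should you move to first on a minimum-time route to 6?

4

Compare a few routes:
0 → 4 → 7 → 5 → 6: 5+5+11+2 = 23
0 → 4 → 3 → 6: 5+15+2 = 22
0 → 4 → 7 → 6: 5+5+10 = 20
The minimum is 20 s via 0 → 4 → 7 → 6.
So from 0 the first move is to 4.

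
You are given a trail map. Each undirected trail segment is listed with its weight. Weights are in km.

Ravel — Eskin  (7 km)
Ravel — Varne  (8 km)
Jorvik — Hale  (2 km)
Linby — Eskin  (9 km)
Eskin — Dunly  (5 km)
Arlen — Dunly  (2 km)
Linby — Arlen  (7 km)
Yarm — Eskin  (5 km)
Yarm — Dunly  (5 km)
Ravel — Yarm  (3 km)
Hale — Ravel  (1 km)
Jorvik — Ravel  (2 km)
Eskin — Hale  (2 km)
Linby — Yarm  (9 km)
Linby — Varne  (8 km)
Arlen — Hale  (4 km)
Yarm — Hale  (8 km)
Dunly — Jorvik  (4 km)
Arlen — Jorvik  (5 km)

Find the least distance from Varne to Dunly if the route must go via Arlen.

Shortest Varne→Arlen: Varne–Ravel–Hale–Arlen = 13
Best Arlen to Dunly: Arlen–Dunly costing 2
Total via Arlen: 13 + 2 = 15 km.

15 km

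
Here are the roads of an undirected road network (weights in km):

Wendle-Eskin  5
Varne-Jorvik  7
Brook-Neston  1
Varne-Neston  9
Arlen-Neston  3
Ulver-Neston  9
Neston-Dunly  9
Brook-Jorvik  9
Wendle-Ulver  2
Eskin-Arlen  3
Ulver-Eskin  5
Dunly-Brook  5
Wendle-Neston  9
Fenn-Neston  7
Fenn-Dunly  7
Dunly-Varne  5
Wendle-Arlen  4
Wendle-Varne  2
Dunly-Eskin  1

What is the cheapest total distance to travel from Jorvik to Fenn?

Settle nodes by increasing distance from Jorvik:
Jorvik: 0
Varne: 7  (via Jorvik)
Wendle: 9  (via Varne)
Brook: 9  (via Jorvik)
Neston: 10  (via Brook)
Ulver: 11  (via Wendle)
Dunly: 12  (via Varne)
Eskin: 13  (via Dunly)
Arlen: 13  (via Wendle)
Fenn: 17  (via Neston)
Shortest route: Jorvik–Brook–Neston–Fenn = 17 km.

17 km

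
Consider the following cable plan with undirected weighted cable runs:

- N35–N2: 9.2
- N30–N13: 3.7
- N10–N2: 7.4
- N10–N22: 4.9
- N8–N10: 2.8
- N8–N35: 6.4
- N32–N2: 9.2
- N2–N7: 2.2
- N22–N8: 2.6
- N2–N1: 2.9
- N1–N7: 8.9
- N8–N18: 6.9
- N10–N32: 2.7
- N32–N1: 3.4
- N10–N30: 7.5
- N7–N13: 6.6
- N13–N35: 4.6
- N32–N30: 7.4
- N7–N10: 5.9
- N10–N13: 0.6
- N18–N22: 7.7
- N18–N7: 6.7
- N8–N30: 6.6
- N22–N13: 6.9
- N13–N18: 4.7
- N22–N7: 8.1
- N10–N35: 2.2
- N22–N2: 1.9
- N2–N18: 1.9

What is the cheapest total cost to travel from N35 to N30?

Settle nodes by increasing distance from N35:
N35: 0
N10: 2.2  (via N35)
N13: 2.8  (via N10)
N32: 4.9  (via N10)
N8: 5  (via N10)
N30: 6.5  (via N13)
Shortest route: N35 → N10 → N13 → N30 = 6.5.

6.5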